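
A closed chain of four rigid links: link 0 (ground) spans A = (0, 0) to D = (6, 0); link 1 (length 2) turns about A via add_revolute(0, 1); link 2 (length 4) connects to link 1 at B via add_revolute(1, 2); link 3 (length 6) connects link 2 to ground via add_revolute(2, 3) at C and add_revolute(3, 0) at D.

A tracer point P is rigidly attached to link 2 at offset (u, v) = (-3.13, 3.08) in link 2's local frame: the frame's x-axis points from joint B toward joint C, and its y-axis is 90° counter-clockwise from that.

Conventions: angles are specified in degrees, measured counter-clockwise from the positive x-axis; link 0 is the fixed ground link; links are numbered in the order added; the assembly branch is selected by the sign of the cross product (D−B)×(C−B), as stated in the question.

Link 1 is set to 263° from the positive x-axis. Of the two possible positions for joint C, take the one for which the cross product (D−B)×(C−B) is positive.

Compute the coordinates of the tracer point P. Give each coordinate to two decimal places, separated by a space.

A=(0,0), D=(6.00,0)
B = A + 2.00·(cos263°, sin263°) = (-0.2437, -1.9851)
|BD| = 6.5517
circle(B,4.00) ∩ circle(D,6.00): a=1.7495, h=3.5971
  candidates: C₊=(0.3337,1.9730) cross=23.567; C₋=(2.5134,-4.8830) cross=-23.567
  branch + wants cross > 0 → take C=(0.3337,1.9730) (cross=23.567)
ex = (C−B)/|BC| = (0.1444,0.9895); ey = (-0.9895,0.1444)
P = B + -3.13·ex + 3.08·ey = (-3.7433,-4.6377)

-3.74 -4.64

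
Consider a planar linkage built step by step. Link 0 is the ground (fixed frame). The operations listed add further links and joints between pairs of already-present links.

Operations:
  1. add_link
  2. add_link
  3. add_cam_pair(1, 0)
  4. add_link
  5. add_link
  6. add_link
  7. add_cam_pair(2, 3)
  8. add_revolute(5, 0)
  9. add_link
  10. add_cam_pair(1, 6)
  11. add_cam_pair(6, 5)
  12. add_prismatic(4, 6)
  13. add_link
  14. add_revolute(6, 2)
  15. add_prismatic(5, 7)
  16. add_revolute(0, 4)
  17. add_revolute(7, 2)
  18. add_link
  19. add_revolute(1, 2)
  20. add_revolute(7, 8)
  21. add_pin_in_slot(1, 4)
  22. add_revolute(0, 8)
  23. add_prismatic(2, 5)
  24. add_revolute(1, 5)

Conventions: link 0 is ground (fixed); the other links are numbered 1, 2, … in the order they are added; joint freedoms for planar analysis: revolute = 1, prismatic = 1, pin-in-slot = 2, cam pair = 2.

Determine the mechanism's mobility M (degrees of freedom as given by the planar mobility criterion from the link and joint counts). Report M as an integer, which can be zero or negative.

ground; <1,0,0>
#1 <2,0,0>
#2 <3,0,0>
C:1↔0 J2 <3,0,1>
#3 <4,0,1>
#4 <5,0,1>
#5 <6,0,1>
C:2↔3 J2 <6,0,2>
R:5↔0 J1 <6,1,2>
#6 <7,1,2>
C:1↔6 J2 <7,1,3>
C:6↔5 J2 <7,1,4>
P:4↔6 J1 <7,2,4>
#7 <8,2,4>
R:6↔2 J1 <8,3,4>
P:5↔7 J1 <8,4,4>
R:0↔4 J1 <8,5,4>
R:7↔2 J1 <8,6,4>
#8 <9,6,4>
R:1↔2 J1 <9,7,4>
R:7↔8 J1 <9,8,4>
PS:1↔4 J2 <9,8,5>
R:0↔8 J1 <9,9,5>
P:2↔5 J1 <9,10,5>
R:1↔5 J1 <9,11,5>
3×8 − 2×11 − 1×5 = -3

M = -3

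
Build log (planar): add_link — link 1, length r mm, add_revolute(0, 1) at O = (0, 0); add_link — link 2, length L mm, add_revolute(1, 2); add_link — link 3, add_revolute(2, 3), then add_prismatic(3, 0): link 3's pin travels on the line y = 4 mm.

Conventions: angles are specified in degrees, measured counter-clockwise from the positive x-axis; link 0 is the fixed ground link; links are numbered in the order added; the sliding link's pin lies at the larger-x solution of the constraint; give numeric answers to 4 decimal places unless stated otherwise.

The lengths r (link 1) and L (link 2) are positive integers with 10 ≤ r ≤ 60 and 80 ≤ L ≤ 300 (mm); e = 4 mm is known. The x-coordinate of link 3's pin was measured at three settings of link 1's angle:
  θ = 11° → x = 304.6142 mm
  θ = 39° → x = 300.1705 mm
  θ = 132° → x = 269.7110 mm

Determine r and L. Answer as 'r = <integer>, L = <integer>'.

constraint per measurement: (x − r cos θ)² + (r sin θ − e)² = L²
subtracting the θ₁ and θ₂ equations cancels the r² and L² terms:
r = (x₁² − x₂²) / (2[(x₁cos θ₁ + e sin θ₁) − (x₂cos θ₂ + e sin θ₂)]) = 21.0001 → r = 21
L² = (x₁ − r cos θ₁)² + (r sin θ₁ − e)² = 80656.0166 → L = 284.0000 → L = 284
check at θ₃=132°: x = 269.7110 (printed 269.7110) ✓

r = 21, L = 284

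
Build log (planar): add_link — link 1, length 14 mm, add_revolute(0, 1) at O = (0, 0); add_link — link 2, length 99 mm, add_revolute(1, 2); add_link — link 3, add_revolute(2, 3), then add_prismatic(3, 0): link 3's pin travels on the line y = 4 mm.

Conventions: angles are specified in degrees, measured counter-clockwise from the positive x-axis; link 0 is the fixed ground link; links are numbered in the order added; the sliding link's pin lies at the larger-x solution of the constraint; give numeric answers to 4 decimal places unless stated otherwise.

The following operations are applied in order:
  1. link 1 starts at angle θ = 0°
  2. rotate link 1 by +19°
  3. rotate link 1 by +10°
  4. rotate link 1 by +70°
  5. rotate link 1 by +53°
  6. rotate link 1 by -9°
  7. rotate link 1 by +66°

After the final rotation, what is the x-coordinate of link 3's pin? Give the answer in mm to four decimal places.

geometry: r = 14 mm, L = 99 mm, e = 4 mm; θ starts at 0°
rotate link 1 by +19°: θ ← 0° +19° = 19°
rotate link 1 by +10°: θ ← 19° +10° = 29°
rotate link 1 by +70°: θ ← 29° +70° = 99°
rotate link 1 by +53°: θ ← 99° +53° = 152°
rotate link 1 by -9°: θ ← 152° -9° = 143°
rotate link 1 by +66°: θ ← 143° +66° = 209°
crank pin P = (r cos θ, r sin θ) = (-12.244676, -6.787335)
h = r sin θ − e = -6.787335 − 4 = -10.787335
x = r cos θ + √(L² − h²) = -12.244676 + 98.410535 = 86.165859

86.1659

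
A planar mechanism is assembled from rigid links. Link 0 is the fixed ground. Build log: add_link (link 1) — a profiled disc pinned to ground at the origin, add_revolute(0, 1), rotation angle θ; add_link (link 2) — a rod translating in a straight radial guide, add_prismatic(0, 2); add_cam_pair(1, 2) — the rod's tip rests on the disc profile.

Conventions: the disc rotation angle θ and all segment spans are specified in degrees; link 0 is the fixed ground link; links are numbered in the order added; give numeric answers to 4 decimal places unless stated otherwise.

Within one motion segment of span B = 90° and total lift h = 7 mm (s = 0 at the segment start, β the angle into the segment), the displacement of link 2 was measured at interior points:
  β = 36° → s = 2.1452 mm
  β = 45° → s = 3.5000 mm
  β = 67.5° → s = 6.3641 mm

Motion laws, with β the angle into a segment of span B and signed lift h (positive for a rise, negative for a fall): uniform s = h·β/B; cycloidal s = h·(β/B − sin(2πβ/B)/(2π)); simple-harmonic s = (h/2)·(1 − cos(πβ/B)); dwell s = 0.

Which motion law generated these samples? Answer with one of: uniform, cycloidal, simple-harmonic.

candidates at β/B = r: uniform s = h·r (linear in β); cycloidal s = h·(r − sin(2πr)/(2π)); simple-harmonic s = (h/2)(1 − cos(πr))
β=36°: printed 2.1452 | uniform 2.8000, cycloidal 2.1452, simple-harmonic 2.4184
β=45°: printed 3.5000 | uniform 3.5000, cycloidal 3.5000, simple-harmonic 3.5000
β=67.5°: printed 6.3641 | uniform 5.2500, cycloidal 6.3641, simple-harmonic 5.9749
only one law matches every sample → cycloidal

cycloidal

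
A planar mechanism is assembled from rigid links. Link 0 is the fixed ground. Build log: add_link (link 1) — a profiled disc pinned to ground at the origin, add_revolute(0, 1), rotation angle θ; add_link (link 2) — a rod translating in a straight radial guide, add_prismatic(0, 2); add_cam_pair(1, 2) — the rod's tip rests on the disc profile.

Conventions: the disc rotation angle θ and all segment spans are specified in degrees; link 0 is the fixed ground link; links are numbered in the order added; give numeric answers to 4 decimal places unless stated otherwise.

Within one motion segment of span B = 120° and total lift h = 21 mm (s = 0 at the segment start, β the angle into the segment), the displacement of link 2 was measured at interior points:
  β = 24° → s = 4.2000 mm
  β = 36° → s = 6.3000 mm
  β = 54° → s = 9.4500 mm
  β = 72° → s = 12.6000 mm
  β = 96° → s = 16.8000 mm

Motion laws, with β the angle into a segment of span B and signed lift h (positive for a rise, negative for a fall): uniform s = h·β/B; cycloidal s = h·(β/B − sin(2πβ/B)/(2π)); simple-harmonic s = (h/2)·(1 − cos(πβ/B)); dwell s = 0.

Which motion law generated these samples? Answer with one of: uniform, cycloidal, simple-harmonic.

candidates at β/B = r: uniform s = h·r (linear in β); cycloidal s = h·(r − sin(2πr)/(2π)); simple-harmonic s = (h/2)(1 − cos(πr))
β=24°: printed 4.2000 | uniform 4.2000, cycloidal 1.0213, simple-harmonic 2.0053
β=36°: printed 6.3000 | uniform 6.3000, cycloidal 3.1213, simple-harmonic 4.3283
β=54°: printed 9.4500 | uniform 9.4500, cycloidal 8.4172, simple-harmonic 8.8574
β=72°: printed 12.6000 | uniform 12.6000, cycloidal 14.5645, simple-harmonic 13.7447
β=96°: printed 16.8000 | uniform 16.8000, cycloidal 19.9787, simple-harmonic 18.9947
only one law matches every sample → uniform

uniform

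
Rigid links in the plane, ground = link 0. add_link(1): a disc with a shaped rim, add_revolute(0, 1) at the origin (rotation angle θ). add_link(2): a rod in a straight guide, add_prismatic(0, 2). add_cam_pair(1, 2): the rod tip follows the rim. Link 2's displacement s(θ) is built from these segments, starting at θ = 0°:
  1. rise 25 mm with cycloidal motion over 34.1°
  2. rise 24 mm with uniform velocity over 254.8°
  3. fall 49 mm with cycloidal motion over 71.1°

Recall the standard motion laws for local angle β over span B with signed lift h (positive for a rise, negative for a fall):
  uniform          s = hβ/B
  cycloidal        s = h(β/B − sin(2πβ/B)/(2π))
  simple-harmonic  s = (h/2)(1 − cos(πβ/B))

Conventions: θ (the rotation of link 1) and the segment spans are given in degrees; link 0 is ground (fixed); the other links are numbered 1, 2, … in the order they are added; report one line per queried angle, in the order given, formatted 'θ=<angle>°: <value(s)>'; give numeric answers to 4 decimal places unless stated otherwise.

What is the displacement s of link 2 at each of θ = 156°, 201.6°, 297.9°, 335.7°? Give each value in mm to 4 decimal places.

segment 1 (0° to 34.1°, cycloidal, h = 25) is passed completely: s = 0.0000 + (25) = 25.0000
θ = 156° falls in segment 2 (34.1° to 288.9°, uniform, h = 24): β = 156 − 34.1 = 121.9°, B = 254.8°; Δs = 24·121.9/254.8 = 11.4819; s = 25.0000 + 11.4819 = 36.4819
θ = 201.6° falls in segment 2 (34.1° to 288.9°, uniform, h = 24): β = 201.6 − 34.1 = 167.5°, B = 254.8°; Δs = 24·167.5/254.8 = 15.7771; s = 25.0000 + 15.7771 = 40.7771
segment 2 (34.1° to 288.9°, uniform, h = 24) is passed completely: s = 25.0000 + (24) = 49.0000
θ = 297.9° falls in segment 3 (288.9° to 360°, cycloidal, h = -49): β = 297.9 − 288.9 = 9°, B = 71.1°; Δs = -49·(0.1266 − sin(2π·0.1266)/(2π)) = -0.6335; s = 49.0000 − 0.6335 = 48.3665
θ = 335.7° falls in segment 3 (288.9° to 360°, cycloidal, h = -49): β = 335.7 − 288.9 = 46.8°, B = 71.1°; Δs = -49·(0.6582 − sin(2π·0.6582)/(2π)) = -38.7908; s = 49.0000 − 38.7908 = 10.2092

θ=156°: 36.4819
θ=201.6°: 40.7771
θ=297.9°: 48.3665
θ=335.7°: 10.2092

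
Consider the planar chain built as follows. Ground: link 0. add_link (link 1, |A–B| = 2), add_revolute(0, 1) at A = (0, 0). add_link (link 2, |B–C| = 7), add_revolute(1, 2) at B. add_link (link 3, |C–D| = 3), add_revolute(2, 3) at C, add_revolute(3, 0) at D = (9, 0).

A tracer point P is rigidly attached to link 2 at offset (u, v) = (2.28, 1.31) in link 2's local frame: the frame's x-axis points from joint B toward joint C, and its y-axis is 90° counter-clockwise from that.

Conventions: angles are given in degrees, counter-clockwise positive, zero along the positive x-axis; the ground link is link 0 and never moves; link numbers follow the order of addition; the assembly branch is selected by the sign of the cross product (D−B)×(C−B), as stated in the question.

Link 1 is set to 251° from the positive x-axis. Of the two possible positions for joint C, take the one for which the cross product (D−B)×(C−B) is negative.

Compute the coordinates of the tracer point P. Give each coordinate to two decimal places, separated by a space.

A=(0,0), D=(9.00,0)
B = A + 2.00·(cos251°, sin251°) = (-0.6511, -1.8910)
|BD| = 9.8347
circle(B,7.00) ∩ circle(D,3.00): a=6.9510, h=0.8272
  candidates: C₊=(6.0111,0.2573) cross=8.135; C₋=(6.3292,-1.3662) cross=-8.135
  branch - wants cross < 0 → take C=(6.3292,-1.3662) (cross=-8.135)
ex = (C−B)/|BC| = (0.9972,0.0750); ey = (-0.0750,0.9972)
P = B + 2.28·ex + 1.31·ey = (1.5242,-0.4138)

1.52 -0.41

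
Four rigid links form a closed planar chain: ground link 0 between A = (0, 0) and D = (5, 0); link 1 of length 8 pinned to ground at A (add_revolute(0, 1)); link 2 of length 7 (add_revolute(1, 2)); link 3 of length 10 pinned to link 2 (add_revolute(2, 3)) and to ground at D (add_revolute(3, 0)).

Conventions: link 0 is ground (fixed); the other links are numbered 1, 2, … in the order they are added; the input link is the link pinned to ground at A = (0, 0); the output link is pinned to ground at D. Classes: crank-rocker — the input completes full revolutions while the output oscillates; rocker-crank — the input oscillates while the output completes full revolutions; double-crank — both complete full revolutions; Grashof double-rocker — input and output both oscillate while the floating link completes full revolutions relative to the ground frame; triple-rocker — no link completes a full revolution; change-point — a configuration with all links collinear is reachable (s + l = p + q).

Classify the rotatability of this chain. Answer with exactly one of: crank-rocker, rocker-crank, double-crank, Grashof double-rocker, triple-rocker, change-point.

lengths: ground=5, input=8, coupler=7, output=10
sorted: s=5 (shortest), l=10 (longest), p+q=15
s + l = 15 vs p + q = 15
s + l = p + q → change-point (collinear configuration reachable)

change-point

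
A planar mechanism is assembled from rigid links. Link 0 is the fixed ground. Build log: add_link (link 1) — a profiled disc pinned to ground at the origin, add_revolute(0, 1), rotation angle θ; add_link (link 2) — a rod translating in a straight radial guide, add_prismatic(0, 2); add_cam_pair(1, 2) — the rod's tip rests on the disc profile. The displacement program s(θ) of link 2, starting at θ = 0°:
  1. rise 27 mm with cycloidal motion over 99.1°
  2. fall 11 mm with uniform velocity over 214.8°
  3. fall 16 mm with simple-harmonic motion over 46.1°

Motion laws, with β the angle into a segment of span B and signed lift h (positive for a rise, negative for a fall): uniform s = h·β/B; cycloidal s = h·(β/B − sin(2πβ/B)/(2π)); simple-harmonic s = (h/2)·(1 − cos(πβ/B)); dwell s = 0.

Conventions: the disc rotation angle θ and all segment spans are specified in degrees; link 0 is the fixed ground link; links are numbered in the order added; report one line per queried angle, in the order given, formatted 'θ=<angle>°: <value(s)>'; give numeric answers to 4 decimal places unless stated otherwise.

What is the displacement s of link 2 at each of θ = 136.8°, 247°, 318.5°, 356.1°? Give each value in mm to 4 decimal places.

seg 1 [0°–99.1°] cycloidal, h=27: full span → s += 27 → s = 27.0000
seg 2 [99.1°–313.9°] uniform, h=-11: θ=136.8° here. β=37.7, B=214.8. -11·37.7/214.8 = -1.9306 → s = 25.0694
seg 2 [99.1°–313.9°] uniform, h=-11: θ=247° here. β=147.9, B=214.8. -11·147.9/214.8 = -7.5740 → s = 19.4260
seg 2 [99.1°–313.9°] uniform, h=-11: full span → s += -11 → s = 16.0000
seg 3 [313.9°–360°] simple-harmonic, h=-16: θ=318.5° here. β=4.6, B=46.1. -16/2·(1 − cos(π·0.0998)) = -0.3899 → s = 15.6101
seg 3 [313.9°–360°] simple-harmonic, h=-16: θ=356.1° here. β=42.2, B=46.1. -16/2·(1 − cos(π·0.9154)) = -15.7191 → s = 0.2809

θ=136.8°: 25.0694
θ=247°: 19.4260
θ=318.5°: 15.6101
θ=356.1°: 0.2809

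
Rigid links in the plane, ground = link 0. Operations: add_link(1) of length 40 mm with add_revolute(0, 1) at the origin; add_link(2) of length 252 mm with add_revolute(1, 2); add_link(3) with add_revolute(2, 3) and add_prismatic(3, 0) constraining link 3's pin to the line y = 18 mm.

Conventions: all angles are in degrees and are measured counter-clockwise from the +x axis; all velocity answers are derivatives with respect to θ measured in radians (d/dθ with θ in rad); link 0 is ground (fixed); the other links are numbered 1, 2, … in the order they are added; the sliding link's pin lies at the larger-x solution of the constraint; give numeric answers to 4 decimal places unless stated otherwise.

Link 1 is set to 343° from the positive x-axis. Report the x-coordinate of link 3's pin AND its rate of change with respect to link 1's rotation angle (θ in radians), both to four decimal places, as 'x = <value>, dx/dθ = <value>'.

geometry: r = 40 mm, L = 252 mm, e = 18 mm
crank pin P = (r cos θ, r sin θ) = (38.252190, -11.694868)
h = r sin θ − e = -11.694868 − 18 = -29.694868
x = r cos θ + √(L² − h²) = 38.252190 + 250.244310 = 288.496500
dx/dθ = −r sin θ − h·r cos θ/√(L² − h²) (θ in radians; h = -29.694868) = 16.234007

x = 288.4965, dx/dθ = 16.2340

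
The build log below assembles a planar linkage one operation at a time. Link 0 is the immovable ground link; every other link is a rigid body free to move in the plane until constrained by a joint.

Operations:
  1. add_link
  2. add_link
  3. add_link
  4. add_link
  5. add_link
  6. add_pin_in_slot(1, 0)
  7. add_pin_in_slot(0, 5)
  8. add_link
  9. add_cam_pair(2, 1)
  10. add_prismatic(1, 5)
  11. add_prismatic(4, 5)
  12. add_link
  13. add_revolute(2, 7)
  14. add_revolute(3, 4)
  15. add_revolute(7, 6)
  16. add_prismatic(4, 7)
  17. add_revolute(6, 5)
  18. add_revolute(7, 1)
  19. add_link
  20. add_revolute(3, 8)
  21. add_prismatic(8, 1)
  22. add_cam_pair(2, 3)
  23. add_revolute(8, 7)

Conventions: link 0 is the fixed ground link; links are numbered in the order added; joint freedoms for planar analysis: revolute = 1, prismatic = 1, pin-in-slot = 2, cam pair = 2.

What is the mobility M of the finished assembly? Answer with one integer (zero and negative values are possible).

ground; <1,0,0>
#1 <2,0,0>
#2 <3,0,0>
#3 <4,0,0>
#4 <5,0,0>
#5 <6,0,0>
PS:1↔0 J2 <6,0,1>
PS:0↔5 J2 <6,0,2>
#6 <7,0,2>
C:2↔1 J2 <7,0,3>
P:1↔5 J1 <7,1,3>
P:4↔5 J1 <7,2,3>
#7 <8,2,3>
R:2↔7 J1 <8,3,3>
R:3↔4 J1 <8,4,3>
R:7↔6 J1 <8,5,3>
P:4↔7 J1 <8,6,3>
R:6↔5 J1 <8,7,3>
R:7↔1 J1 <8,8,3>
#8 <9,8,3>
R:3↔8 J1 <9,9,3>
P:8↔1 J1 <9,10,3>
C:2↔3 J2 <9,10,4>
R:8↔7 J1 <9,11,4>
3×8 − 2×11 − 1×4 = -2

M = -2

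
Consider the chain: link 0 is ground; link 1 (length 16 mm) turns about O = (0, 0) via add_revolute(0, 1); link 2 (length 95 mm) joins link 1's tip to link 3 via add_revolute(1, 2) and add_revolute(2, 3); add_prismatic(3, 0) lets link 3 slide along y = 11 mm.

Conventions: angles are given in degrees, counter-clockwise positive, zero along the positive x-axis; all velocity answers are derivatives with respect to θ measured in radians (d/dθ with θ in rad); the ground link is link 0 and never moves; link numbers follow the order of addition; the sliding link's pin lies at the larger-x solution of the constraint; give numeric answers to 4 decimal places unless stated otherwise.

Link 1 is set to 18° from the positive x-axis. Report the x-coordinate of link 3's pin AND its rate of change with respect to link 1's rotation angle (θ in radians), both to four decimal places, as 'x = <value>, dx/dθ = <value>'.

geometry: r = 16 mm, L = 95 mm, e = 11 mm
crank pin P = (r cos θ, r sin θ) = (15.216904, 4.944272)
h = r sin θ − e = 4.944272 − 11 = -6.055728
x = r cos θ + √(L² − h²) = 15.216904 + 94.806794 = 110.023698
dx/dθ = −r sin θ − h·r cos θ/√(L² − h²) (θ in radians; h = -6.055728) = -3.972301

x = 110.0237, dx/dθ = -3.9723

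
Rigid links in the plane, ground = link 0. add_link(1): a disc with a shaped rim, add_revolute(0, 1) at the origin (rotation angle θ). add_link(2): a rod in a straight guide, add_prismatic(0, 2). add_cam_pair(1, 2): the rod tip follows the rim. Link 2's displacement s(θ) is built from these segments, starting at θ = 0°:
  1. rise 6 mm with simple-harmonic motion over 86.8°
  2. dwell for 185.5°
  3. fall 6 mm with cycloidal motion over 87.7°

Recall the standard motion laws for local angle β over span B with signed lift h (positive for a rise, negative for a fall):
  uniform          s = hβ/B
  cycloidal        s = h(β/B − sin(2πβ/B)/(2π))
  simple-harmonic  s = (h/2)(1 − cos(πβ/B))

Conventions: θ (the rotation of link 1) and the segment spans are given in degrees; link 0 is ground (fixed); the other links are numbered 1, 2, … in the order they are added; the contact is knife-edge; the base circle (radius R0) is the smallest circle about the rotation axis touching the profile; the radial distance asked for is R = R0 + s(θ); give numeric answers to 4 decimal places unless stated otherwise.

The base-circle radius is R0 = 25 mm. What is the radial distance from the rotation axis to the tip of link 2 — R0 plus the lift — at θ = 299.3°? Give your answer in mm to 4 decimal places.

segment 1 (0° to 86.8°, simple-harmonic, h = 6) is passed completely: s = 0.0000 + (6) = 6.0000
segment 2 (86.8° to 272.3°, dwell): s unchanged at 6.0000
θ = 299.3° falls in segment 3 (272.3° to 360°, cycloidal, h = -6): β = 299.3 − 272.3 = 27°, B = 87.7°; Δs = -6·(0.3079 − sin(2π·0.3079)/(2π)) = -0.9547; s = 6.0000 − 0.9547 = 5.0453
R = R0 + s = 25 + 5.0453 = 30.0453

30.0453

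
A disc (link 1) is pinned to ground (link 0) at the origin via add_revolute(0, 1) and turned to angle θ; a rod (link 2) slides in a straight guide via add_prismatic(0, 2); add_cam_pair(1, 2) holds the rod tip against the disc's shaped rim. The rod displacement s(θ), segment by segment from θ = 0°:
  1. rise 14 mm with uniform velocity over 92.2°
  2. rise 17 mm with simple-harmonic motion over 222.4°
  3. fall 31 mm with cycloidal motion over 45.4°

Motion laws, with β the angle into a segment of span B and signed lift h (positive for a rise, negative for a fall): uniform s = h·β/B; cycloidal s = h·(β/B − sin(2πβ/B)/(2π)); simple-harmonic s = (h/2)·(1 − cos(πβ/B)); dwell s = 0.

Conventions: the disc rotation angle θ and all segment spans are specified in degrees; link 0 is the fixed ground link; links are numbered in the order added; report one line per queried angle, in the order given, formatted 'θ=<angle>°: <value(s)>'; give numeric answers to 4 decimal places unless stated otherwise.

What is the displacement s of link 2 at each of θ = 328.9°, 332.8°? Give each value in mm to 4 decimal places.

segment 1 (0° to 92.2°, uniform, h = 14) is passed completely: s = 0.0000 + (14) = 14.0000
segment 2 (92.2° to 314.6°, simple-harmonic, h = 17) is passed completely: s = 14.0000 + (17) = 31.0000
θ = 328.9° falls in segment 3 (314.6° to 360°, cycloidal, h = -31): β = 328.9 − 314.6 = 14.3°, B = 45.4°; Δs = -31·(0.3150 − sin(2π·0.3150)/(2π)) = -5.2360; s = 31.0000 − 5.2360 = 25.7640
θ = 332.8° falls in segment 3 (314.6° to 360°, cycloidal, h = -31): β = 332.8 − 314.6 = 18.2°, B = 45.4°; Δs = -31·(0.4009 − sin(2π·0.4009)/(2π)) = -9.5494; s = 31.0000 − 9.5494 = 21.4506

θ=328.9°: 25.7640
θ=332.8°: 21.4506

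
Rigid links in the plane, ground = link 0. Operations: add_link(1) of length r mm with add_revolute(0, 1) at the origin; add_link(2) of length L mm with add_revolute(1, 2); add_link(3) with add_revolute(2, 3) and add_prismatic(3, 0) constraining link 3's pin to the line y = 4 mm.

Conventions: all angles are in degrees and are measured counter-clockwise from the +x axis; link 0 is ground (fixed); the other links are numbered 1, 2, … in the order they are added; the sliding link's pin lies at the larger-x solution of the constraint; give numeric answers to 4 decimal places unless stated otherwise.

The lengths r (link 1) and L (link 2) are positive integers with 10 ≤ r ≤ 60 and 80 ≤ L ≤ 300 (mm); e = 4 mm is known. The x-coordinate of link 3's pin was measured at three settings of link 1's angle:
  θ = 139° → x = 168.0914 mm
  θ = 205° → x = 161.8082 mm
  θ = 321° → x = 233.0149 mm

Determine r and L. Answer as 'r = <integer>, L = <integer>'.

constraint per measurement: (x − r cos θ)² + (r sin θ − e)² = L²
subtracting the θ₁ and θ₂ equations cancels the r² and L² terms:
r = (x₁² − x₂²) / (2[(x₁cos θ₁ + e sin θ₁) − (x₂cos θ₂ + e sin θ₂)]) = 43.0001 → r = 43
L² = (x₁ − r cos θ₁)² + (r sin θ₁ − e)² = 40804.0108 → L = 202.0000 → L = 202
check at θ₃=321°: x = 233.0149 (printed 233.0149) ✓

r = 43, L = 202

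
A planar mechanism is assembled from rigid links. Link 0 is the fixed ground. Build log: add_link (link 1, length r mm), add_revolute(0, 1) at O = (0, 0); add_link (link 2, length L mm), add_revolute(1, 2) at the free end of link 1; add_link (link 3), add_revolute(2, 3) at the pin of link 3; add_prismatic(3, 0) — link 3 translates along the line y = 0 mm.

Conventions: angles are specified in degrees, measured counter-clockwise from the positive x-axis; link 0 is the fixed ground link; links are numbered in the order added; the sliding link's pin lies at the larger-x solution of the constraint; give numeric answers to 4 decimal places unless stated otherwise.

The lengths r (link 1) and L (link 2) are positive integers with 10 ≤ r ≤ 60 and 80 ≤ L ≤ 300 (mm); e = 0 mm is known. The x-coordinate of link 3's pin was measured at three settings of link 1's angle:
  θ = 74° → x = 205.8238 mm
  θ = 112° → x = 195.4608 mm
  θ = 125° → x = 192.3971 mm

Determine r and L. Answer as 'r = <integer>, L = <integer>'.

constraint per measurement: (x − r cos θ)² + (r sin θ − e)² = L²
subtracting the θ₁ and θ₂ equations cancels the r² and L² terms:
r = (x₁² − x₂²) / (2[(x₁cos θ₁ + e sin θ₁) − (x₂cos θ₂ + e sin θ₂)]) = 16.0000 → r = 16
L² = (x₁ − r cos θ₁)² + (r sin θ₁ − e)² = 40803.9894 → L = 202.0000 → L = 202
check at θ₃=125°: x = 192.3971 (printed 192.3971) ✓

r = 16, L = 202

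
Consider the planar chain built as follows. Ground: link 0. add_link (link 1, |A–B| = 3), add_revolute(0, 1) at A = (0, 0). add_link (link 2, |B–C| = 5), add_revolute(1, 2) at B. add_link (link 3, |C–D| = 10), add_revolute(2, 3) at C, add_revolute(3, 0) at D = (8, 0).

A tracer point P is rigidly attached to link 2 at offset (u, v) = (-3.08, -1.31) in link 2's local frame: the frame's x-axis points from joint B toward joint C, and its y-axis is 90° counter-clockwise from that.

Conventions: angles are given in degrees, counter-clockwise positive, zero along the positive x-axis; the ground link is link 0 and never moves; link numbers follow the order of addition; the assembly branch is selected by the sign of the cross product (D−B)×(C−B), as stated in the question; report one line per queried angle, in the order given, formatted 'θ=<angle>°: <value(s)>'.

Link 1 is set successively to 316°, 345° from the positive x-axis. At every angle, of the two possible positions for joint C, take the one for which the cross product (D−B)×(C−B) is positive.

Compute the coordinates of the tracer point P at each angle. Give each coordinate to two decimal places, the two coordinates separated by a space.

A=(0,0), D=(8.00,0)
θ=316°: B = A + 3.00·(cos316°, sin316°) = (2.1580, -2.0840)
θ=316°: |BD| = 6.2026
θ=316°: circle(B,5.00) ∩ circle(D,10.00): a=-2.9446, h=4.0409
θ=316°:   candidates: C₊=(-1.9731,0.7327) cross=25.064; C₋=(0.7423,-6.8794) cross=-25.064
θ=316°:   branch + wants cross > 0 → take C=(-1.9731,0.7327) (cross=25.064)
θ=316°: ex = (C−B)/|BC| = (-0.8262,0.5633); ey = (-0.5633,-0.8262)
θ=316°: P = B + -3.08·ex + -1.31·ey = (5.4408,-2.7367)
θ=345°: B = A + 3.00·(cos345°, sin345°) = (2.8978, -0.7765)
θ=345°: |BD| = 5.1610
θ=345°: circle(B,5.00) ∩ circle(D,10.00): a=-4.6856, h=1.7450
θ=345°:   candidates: C₊=(-1.9970,0.2438) cross=9.006; C₋=(-1.4720,-3.2066) cross=-9.006
θ=345°:   branch + wants cross > 0 → take C=(-1.9970,0.2438) (cross=9.006)
θ=345°: ex = (C−B)/|BC| = (-0.9790,0.2040); ey = (-0.2040,-0.9790)
θ=345°: P = B + -3.08·ex + -1.31·ey = (6.1803,-0.1225)

θ=316°: 5.44 -2.74
θ=345°: 6.18 -0.12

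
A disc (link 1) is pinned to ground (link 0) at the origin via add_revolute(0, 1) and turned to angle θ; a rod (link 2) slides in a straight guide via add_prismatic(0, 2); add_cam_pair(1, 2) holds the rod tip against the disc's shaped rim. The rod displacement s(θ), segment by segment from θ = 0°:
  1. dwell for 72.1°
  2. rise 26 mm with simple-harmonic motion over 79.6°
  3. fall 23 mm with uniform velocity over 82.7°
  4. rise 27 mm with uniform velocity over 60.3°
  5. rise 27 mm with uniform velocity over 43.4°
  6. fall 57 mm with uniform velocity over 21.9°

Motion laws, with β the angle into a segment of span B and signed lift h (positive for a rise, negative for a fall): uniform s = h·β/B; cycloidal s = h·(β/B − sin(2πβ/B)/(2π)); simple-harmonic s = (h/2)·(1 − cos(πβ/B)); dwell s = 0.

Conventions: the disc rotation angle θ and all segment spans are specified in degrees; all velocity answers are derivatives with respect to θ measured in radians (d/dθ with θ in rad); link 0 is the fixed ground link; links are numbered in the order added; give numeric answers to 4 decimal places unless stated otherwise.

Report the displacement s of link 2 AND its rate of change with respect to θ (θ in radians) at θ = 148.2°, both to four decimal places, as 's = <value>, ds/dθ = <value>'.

segment 1 (0° to 72.1°, dwell): s unchanged at 0.0000
θ = 148.2° falls in segment 2 (72.1° to 151.7°, simple-harmonic, h = 26): β = 148.2 − 72.1 = 76.1°, B = 79.6°; Δs = 26/2·(1 − cos(π·0.9560)) = 25.8762; s = 0.0000 + 25.8762 = 25.8762
velocity in seg [72.1°–151.7°] (simple-harmonic), θ in radians: β = 76.1° = 1.3282 rad, B = 79.6° = 1.3893 rad; ds/dθ = (πh/(2B)) sin(πβ/B) = (π·26/(2·1.3893)) sin(π·0.9560) = 4.047861 mm/rad

s = 25.8762, ds/dθ = 4.0479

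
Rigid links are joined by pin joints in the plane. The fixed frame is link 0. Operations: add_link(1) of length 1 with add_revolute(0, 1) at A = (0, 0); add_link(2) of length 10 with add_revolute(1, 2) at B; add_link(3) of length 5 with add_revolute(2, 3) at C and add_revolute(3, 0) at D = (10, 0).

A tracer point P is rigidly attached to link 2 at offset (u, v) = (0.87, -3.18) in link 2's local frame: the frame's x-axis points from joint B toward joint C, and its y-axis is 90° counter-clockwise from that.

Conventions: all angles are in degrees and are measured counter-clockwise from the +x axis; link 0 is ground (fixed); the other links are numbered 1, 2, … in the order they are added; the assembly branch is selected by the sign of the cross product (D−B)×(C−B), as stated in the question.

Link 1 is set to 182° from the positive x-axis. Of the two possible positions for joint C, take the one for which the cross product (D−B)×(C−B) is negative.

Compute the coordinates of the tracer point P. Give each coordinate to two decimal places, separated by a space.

A=(0,0), D=(10.00,0)
B = A + 1.00·(cos182°, sin182°) = (-0.9994, -0.0349)
|BD| = 10.9994
circle(B,10.00) ∩ circle(D,5.00): a=8.9090, h=4.5420
  candidates: C₊=(7.8951,4.5354) cross=49.960; C₋=(7.9240,-4.5486) cross=-49.960
  branch - wants cross < 0 → take C=(7.9240,-4.5486) (cross=-49.960)
ex = (C−B)/|BC| = (0.8923,-0.4514); ey = (0.4514,0.8923)
P = B + 0.87·ex + -3.18·ey = (-1.6584,-3.2652)

-1.66 -3.27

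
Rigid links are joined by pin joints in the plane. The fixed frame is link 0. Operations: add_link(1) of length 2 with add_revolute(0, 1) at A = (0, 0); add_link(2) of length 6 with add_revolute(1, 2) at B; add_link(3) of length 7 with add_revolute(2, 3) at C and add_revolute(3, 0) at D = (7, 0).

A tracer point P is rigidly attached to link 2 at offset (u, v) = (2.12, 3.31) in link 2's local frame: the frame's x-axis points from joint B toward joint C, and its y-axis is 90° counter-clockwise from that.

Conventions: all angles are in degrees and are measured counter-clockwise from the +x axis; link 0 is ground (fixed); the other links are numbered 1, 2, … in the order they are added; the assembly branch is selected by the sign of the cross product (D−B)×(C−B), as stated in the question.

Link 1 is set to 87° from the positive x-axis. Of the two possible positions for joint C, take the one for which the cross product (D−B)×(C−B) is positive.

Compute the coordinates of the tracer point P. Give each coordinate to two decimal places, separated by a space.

A=(0,0), D=(7.00,0)
B = A + 2.00·(cos87°, sin87°) = (0.1047, 1.9973)
|BD| = 7.1788
circle(B,6.00) ∩ circle(D,7.00): a=2.6839, h=5.3662
  candidates: C₊=(4.1756,6.4049) cross=38.523; C₋=(1.1897,-3.9038) cross=-38.523
  branch + wants cross > 0 → take C=(4.1756,6.4049) (cross=38.523)
ex = (C−B)/|BC| = (0.6785,0.7346); ey = (-0.7346,0.6785)
P = B + 2.12·ex + 3.31·ey = (-0.8885,5.8004)

-0.89 5.80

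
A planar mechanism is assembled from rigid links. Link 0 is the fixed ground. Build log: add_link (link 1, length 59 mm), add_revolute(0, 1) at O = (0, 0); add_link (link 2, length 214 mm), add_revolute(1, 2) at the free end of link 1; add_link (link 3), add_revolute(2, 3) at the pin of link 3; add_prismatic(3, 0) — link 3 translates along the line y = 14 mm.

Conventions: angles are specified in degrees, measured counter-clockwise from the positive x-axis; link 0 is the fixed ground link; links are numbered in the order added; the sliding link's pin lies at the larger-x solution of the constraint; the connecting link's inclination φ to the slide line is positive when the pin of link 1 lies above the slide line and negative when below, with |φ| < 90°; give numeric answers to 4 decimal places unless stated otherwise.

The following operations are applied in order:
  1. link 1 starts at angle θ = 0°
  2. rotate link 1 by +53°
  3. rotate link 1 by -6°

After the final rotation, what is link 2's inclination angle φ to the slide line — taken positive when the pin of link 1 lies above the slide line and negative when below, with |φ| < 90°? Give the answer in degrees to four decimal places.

geometry: r = 59 mm, L = 214 mm, e = 14 mm; θ starts at 0°
rotate link 1 by +53°: θ ← 0° +53° = 53°
rotate link 1 by -6°: θ ← 53° -6° = 47°
h = r sin θ − e = 43.149868 − 14 = 29.149868
sin φ = h / L = 29.149868 / 214 = 0.13621434
φ = arcsin(0.13621434) = 7.828845°

7.8288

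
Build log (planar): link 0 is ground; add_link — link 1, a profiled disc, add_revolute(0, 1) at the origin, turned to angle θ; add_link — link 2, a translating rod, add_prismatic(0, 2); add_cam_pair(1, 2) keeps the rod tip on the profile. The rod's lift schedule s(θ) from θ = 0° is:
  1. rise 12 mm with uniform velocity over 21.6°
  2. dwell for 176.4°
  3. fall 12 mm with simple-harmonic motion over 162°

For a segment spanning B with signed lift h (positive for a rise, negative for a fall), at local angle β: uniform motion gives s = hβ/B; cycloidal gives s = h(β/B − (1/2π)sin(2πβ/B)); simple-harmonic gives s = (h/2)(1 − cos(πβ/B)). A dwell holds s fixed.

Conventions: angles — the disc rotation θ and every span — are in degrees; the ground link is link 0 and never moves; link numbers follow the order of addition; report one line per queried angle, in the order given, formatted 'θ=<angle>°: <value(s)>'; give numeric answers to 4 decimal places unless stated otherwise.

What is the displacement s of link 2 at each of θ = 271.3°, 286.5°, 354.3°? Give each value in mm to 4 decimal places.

seg 1 [0°–21.6°] uniform, h=12: full span → s += 12 → s = 12.0000
seg 2 [21.6°–198°] dwell: s stays 12.0000
seg 3 [198°–360°] simple-harmonic, h=-12: θ=271.3° here. β=73.3, B=162. -12/2·(1 − cos(π·0.4525)) = -5.1074 → s = 6.8926
seg 3 [198°–360°] simple-harmonic, h=-12: θ=286.5° here. β=88.5, B=162. -12/2·(1 − cos(π·0.5463)) = -6.8696 → s = 5.1304
seg 3 [198°–360°] simple-harmonic, h=-12: θ=354.3° here. β=156.3, B=162. -12/2·(1 − cos(π·0.9648)) = -11.9634 → s = 0.0366

θ=271.3°: 6.8926
θ=286.5°: 5.1304
θ=354.3°: 0.0366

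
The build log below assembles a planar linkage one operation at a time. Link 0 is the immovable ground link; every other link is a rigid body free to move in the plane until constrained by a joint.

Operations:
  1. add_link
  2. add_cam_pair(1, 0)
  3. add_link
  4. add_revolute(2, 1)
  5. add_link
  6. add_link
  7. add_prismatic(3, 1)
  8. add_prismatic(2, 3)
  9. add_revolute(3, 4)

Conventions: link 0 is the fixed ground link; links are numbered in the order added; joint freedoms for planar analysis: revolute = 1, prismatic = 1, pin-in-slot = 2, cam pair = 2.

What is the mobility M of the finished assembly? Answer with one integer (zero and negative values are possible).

link 0 = ground. State L|J1|J2 = 1|0|0
+link1  2|0|0
C(1,0) f=2→J2  2|0|1
+link2  3|0|1
R(2,1) f=1→J1  3|1|1
+link3  4|1|1
+link4  5|1|1
P(3,1) f=1→J1  5|2|1
P(2,3) f=1→J1  5|3|1
R(3,4) f=1→J1  5|4|1
M = 3(5−1)−2·4−1 = 12−8−1 = 3

M = 3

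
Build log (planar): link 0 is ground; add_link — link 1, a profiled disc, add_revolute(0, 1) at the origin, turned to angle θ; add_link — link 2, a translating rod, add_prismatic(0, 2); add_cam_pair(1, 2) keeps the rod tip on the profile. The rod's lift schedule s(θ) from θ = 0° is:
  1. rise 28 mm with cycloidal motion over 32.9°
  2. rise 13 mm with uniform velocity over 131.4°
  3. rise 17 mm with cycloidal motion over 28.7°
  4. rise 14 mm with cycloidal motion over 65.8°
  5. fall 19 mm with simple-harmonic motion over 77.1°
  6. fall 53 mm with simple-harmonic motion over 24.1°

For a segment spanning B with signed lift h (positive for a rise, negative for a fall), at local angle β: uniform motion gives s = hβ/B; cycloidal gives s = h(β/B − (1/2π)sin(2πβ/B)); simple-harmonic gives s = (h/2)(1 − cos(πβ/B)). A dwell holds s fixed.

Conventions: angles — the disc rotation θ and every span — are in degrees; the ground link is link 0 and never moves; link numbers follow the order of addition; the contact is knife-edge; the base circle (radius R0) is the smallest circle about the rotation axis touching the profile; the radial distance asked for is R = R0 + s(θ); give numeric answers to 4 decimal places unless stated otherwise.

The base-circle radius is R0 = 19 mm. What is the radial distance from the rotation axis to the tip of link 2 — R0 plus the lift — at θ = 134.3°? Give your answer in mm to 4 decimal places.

seg 1 [0°–32.9°] cycloidal, h=28: full span → s += 28 → s = 28.0000
seg 2 [32.9°–164.3°] uniform, h=13: θ=134.3° here. β=101.4, B=131.4. 13·101.4/131.4 = 10.0320 → s = 38.0320
R = R0 + s = 19 + 38.0320 = 57.0320

57.0320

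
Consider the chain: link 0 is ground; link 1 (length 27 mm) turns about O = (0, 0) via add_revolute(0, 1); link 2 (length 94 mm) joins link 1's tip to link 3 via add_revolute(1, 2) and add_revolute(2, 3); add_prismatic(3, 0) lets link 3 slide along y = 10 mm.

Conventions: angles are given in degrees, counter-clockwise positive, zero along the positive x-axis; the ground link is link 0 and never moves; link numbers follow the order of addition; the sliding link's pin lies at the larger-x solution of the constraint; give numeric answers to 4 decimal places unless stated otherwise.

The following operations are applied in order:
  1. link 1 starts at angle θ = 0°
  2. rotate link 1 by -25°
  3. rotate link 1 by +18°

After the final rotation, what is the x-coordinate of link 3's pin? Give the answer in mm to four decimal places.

geometry: r = 27 mm, L = 94 mm, e = 10 mm; θ starts at 0°
rotate link 1 by -25°: θ ← 0° -25° = -25°
rotate link 1 by +18°: θ ← -25° +18° = -7°
crank pin P = (r cos θ, r sin θ) = (26.798746, -3.290472)
h = r sin θ − e = -3.290472 − 10 = -13.290472
x = r cos θ + √(L² − h²) = 26.798746 + 93.055700 = 119.854446

119.8544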